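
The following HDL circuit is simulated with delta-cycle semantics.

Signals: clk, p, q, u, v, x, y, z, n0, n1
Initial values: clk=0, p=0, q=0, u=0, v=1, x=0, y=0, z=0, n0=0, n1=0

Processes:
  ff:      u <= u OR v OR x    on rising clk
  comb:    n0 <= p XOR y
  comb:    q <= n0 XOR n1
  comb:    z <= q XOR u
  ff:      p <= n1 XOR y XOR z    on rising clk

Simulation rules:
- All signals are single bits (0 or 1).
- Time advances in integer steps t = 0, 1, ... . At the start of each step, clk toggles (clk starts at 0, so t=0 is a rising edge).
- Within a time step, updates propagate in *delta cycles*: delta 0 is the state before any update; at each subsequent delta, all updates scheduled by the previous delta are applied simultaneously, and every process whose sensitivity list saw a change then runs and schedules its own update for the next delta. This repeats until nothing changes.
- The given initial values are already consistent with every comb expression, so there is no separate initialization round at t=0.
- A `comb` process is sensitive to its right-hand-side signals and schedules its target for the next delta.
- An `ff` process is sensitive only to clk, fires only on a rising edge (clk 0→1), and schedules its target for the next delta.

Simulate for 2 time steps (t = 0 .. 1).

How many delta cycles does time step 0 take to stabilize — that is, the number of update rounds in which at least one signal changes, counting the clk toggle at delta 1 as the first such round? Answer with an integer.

3

[bits: n1,p,v,clk,u,n0,y,q,z,x]
t=0: Δ0=0010000000 Δ1=0011000000 Δ2=0011100000 Δ3=0011100010 | 3Δ
t=1: Δ0=0011100010 Δ1=0010100010 | 1Δ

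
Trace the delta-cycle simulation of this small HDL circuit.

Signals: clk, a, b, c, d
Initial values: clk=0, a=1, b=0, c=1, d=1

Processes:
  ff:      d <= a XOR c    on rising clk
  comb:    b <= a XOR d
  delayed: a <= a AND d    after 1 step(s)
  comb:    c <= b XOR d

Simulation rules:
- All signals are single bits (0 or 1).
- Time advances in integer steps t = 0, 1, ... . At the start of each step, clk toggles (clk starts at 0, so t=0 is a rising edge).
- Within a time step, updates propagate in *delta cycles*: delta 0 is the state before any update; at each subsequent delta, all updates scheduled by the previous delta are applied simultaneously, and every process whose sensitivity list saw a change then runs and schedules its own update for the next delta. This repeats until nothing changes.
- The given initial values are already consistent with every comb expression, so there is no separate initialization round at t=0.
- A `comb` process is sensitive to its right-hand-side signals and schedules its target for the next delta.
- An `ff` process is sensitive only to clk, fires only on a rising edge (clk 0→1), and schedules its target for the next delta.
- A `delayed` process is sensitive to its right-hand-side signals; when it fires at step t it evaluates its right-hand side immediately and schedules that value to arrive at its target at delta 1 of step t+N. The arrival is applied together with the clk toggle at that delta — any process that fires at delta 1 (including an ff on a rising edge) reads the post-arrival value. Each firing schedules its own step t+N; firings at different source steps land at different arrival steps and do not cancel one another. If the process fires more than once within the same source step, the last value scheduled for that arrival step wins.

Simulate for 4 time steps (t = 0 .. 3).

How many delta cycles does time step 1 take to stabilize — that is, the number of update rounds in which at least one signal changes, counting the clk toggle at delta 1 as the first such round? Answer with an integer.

3

t0.Δ0 c=1 a=1 d=1 clk=0 b=0
t0.Δ1 c=1 a=1 d=1 clk=1 b=0
t0.Δ2 c=1 a=1 d=0 clk=1 b=0
t0.Δ3 c=0 a=1 d=0 clk=1 b=1
t0.Δ4 c=1 a=1 d=0 clk=1 b=1
t1.Δ0 c=1 a=1 d=0 clk=1 b=1
t1.Δ1 c=1 a=0 d=0 clk=0 b=1
t1.Δ2 c=1 a=0 d=0 clk=0 b=0
t1.Δ3 c=0 a=0 d=0 clk=0 b=0
t2.Δ0 c=0 a=0 d=0 clk=0 b=0
t2.Δ1 c=0 a=0 d=0 clk=1 b=0
t3.Δ0 c=0 a=0 d=0 clk=1 b=0
t3.Δ1 c=0 a=0 d=0 clk=0 b=0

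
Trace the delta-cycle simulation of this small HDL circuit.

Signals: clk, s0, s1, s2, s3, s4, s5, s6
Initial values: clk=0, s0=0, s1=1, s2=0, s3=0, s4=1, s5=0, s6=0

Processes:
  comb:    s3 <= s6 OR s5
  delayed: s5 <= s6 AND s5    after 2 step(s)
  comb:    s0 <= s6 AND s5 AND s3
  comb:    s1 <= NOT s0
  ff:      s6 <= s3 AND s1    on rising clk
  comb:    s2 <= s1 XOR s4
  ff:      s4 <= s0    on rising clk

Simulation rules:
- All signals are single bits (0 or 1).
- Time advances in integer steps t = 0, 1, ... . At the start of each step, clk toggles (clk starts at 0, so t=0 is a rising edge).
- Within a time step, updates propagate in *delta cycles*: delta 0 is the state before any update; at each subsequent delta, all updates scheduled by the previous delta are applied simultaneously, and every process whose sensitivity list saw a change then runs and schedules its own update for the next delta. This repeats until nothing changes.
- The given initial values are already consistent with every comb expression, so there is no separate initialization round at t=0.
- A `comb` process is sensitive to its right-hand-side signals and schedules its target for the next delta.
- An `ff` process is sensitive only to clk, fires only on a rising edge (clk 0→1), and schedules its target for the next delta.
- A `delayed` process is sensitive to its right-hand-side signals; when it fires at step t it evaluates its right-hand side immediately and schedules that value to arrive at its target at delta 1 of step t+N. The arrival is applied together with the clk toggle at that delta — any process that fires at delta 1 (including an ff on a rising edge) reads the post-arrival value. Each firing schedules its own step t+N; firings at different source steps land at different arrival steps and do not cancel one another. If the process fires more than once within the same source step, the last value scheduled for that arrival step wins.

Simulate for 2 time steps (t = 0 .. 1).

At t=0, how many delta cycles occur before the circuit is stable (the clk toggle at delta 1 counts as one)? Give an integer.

[bits: s1,clk,s6,s5,s0,s4,s3,s2]
t=0: Δ0=10000100 Δ1=11000100 Δ2=11000000 Δ3=11000001 | 3Δ
t=1: Δ0=11000001 Δ1=10000001 | 1Δ

3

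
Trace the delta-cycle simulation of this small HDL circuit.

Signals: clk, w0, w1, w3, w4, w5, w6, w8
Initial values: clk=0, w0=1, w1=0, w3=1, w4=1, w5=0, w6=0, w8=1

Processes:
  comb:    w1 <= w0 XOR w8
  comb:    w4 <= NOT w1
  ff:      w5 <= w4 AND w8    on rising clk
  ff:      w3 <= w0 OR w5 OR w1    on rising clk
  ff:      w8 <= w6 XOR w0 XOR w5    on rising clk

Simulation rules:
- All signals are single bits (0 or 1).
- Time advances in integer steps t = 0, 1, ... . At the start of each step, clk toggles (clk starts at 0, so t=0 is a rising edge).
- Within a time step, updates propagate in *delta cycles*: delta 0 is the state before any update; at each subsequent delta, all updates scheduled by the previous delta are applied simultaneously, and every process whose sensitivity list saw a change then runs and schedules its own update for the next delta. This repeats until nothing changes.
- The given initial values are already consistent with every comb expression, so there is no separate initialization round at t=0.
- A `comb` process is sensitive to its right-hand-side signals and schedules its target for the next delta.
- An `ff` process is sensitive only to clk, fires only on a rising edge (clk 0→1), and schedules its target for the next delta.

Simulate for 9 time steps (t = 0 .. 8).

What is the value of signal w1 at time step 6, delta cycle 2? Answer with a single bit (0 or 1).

t=0 Δ0: clk=0 w8=1 w1=0 w4=1 w6=0 w3=1 w5=0 w0=1
  Δ1: clk:0→1
  Δ2: w5:0→1
  (2Δ to stable)
t=1 Δ0: clk=1 w8=1 w1=0 w4=1 w6=0 w3=1 w5=1 w0=1
  Δ1: clk:1→0
  (1Δ to stable)
t=2 Δ0: clk=0 w8=1 w1=0 w4=1 w6=0 w3=1 w5=1 w0=1
  Δ1: clk:0→1
  Δ2: w8:1→0
  Δ3: w1:0→1
  Δ4: w4:1→0
  (4Δ to stable)
t=3 Δ0: clk=1 w8=0 w1=1 w4=0 w6=0 w3=1 w5=1 w0=1
  Δ1: clk:1→0
  (1Δ to stable)
t=4 Δ0: clk=0 w8=0 w1=1 w4=0 w6=0 w3=1 w5=1 w0=1
  Δ1: clk:0→1
  Δ2: w5:1→0
  (2Δ to stable)
t=5 Δ0: clk=1 w8=0 w1=1 w4=0 w6=0 w3=1 w5=0 w0=1
  Δ1: clk:1→0
  (1Δ to stable)
t=6 Δ0: clk=0 w8=0 w1=1 w4=0 w6=0 w3=1 w5=0 w0=1
  Δ1: clk:0→1
  Δ2: w8:0→1
  Δ3: w1:1→0
  Δ4: w4:0→1
  (4Δ to stable)
t=7 Δ0: clk=1 w8=1 w1=0 w4=1 w6=0 w3=1 w5=0 w0=1
  Δ1: clk:1→0
  (1Δ to stable)
t=8 Δ0: clk=0 w8=1 w1=0 w4=1 w6=0 w3=1 w5=0 w0=1
  Δ1: clk:0→1
  Δ2: w5:0→1
  (2Δ to stable)

1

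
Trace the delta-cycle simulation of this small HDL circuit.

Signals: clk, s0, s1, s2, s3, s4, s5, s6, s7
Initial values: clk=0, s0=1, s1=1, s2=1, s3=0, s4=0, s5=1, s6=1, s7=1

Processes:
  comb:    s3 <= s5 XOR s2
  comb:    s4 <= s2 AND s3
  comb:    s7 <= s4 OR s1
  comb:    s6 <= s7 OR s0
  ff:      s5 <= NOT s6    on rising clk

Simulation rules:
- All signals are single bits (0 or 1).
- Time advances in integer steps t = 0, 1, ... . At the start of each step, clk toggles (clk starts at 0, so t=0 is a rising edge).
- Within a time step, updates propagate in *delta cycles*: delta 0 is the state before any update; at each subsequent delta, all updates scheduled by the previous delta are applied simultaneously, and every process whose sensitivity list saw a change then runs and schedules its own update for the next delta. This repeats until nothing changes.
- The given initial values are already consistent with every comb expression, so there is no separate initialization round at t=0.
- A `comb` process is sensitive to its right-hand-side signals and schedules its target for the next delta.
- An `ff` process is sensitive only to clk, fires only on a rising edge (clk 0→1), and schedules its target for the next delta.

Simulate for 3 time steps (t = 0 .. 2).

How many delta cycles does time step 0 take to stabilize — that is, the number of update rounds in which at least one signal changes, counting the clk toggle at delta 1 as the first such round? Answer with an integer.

4

[bits: s7,clk,s5,s4,s2,s1,s0,s6,s3]
t=0: Δ0=101011110 Δ1=111011110 Δ2=110011110 Δ3=110011111 Δ4=110111111 | 4Δ
t=1: Δ0=110111111 Δ1=100111111 | 1Δ
t=2: Δ0=100111111 Δ1=110111111 | 1Δ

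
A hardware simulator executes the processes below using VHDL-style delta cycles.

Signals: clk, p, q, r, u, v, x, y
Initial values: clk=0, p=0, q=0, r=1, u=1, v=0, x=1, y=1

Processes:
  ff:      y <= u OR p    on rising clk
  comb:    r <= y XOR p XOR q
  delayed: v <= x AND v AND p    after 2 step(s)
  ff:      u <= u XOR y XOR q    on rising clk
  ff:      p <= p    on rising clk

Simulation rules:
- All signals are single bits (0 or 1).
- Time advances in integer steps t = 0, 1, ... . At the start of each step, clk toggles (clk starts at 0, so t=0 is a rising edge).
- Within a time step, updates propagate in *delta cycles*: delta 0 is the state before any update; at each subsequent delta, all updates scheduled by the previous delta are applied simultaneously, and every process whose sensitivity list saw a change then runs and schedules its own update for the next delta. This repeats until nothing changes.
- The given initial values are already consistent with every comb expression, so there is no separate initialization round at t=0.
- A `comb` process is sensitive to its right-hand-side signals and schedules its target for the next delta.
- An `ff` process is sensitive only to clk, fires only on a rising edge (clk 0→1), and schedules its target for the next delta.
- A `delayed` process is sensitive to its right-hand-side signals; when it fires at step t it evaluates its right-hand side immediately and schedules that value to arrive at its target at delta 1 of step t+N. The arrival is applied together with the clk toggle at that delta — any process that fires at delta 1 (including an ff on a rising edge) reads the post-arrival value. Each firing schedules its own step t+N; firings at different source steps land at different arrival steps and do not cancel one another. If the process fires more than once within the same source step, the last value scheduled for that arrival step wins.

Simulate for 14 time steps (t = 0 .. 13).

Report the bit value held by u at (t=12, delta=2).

0

t=0 Δ0: v=0 q=0 y=1 p=0 clk=0 r=1 x=1 u=1
  Δ1: clk:0→1
  Δ2: u:1→0
  (2Δ to stable)
t=1 Δ0: v=0 q=0 y=1 p=0 clk=1 r=1 x=1 u=0
  Δ1: clk:1→0
  (1Δ to stable)
t=2 Δ0: v=0 q=0 y=1 p=0 clk=0 r=1 x=1 u=0
  Δ1: clk:0→1
  Δ2: y:1→0, u:0→1
  Δ3: r:1→0
  (3Δ to stable)
t=3 Δ0: v=0 q=0 y=0 p=0 clk=1 r=0 x=1 u=1
  Δ1: clk:1→0
  (1Δ to stable)
t=4 Δ0: v=0 q=0 y=0 p=0 clk=0 r=0 x=1 u=1
  Δ1: clk:0→1
  Δ2: y:0→1
  Δ3: r:0→1
  (3Δ to stable)
t=5 Δ0: v=0 q=0 y=1 p=0 clk=1 r=1 x=1 u=1
  Δ1: clk:1→0
  (1Δ to stable)
t=6 Δ0: v=0 q=0 y=1 p=0 clk=0 r=1 x=1 u=1
  Δ1: clk:0→1
  Δ2: u:1→0
  (2Δ to stable)
t=7 Δ0: v=0 q=0 y=1 p=0 clk=1 r=1 x=1 u=0
  Δ1: clk:1→0
  (1Δ to stable)
t=8 Δ0: v=0 q=0 y=1 p=0 clk=0 r=1 x=1 u=0
  Δ1: clk:0→1
  Δ2: y:1→0, u:0→1
  Δ3: r:1→0
  (3Δ to stable)
t=9 Δ0: v=0 q=0 y=0 p=0 clk=1 r=0 x=1 u=1
  Δ1: clk:1→0
  (1Δ to stable)
t=10 Δ0: v=0 q=0 y=0 p=0 clk=0 r=0 x=1 u=1
  Δ1: clk:0→1
  Δ2: y:0→1
  Δ3: r:0→1
  (3Δ to stable)
t=11 Δ0: v=0 q=0 y=1 p=0 clk=1 r=1 x=1 u=1
  Δ1: clk:1→0
  (1Δ to stable)
t=12 Δ0: v=0 q=0 y=1 p=0 clk=0 r=1 x=1 u=1
  Δ1: clk:0→1
  Δ2: u:1→0
  (2Δ to stable)
t=13 Δ0: v=0 q=0 y=1 p=0 clk=1 r=1 x=1 u=0
  Δ1: clk:1→0
  (1Δ to stable)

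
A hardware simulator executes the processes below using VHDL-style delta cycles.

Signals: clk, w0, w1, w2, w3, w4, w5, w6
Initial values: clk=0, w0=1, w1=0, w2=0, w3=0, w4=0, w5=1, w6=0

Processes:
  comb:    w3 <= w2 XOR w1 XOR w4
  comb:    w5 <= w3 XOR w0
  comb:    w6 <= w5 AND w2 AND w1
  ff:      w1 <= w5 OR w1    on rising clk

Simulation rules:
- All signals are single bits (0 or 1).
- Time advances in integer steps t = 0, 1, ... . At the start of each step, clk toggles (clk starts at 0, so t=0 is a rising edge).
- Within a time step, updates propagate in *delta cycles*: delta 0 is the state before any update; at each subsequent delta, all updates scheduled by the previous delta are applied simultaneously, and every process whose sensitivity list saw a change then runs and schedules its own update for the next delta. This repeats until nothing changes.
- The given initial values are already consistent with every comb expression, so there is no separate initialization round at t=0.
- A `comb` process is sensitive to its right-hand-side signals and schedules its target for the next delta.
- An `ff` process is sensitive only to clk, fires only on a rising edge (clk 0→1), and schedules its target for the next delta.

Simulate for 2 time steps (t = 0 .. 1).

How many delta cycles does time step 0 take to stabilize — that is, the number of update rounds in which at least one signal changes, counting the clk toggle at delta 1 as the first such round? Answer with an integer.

t=0 Δ0: w3=0 w2=0 w0=1 clk=0 w4=0 w5=1 w1=0 w6=0
  Δ1: clk:0→1
  Δ2: w1:0→1
  Δ3: w3:0→1
  Δ4: w5:1→0
  (4Δ to stable)
t=1 Δ0: w3=1 w2=0 w0=1 clk=1 w4=0 w5=0 w1=1 w6=0
  Δ1: clk:1→0
  (1Δ to stable)

4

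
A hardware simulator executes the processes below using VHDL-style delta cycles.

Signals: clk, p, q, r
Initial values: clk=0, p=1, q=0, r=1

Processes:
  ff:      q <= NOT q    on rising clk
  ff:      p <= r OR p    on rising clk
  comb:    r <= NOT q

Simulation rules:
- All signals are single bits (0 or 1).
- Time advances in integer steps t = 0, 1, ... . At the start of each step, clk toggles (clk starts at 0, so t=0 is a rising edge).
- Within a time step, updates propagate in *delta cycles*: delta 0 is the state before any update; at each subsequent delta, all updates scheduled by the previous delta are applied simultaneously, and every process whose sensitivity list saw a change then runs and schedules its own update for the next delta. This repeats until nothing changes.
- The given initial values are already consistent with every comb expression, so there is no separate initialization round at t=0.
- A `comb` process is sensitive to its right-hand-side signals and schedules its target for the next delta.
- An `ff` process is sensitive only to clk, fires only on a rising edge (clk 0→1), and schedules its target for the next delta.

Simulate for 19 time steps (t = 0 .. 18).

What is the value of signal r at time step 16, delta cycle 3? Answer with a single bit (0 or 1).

0

[bits: q,clk,r,p]
t=0: Δ0=0011 Δ1=0111 Δ2=1111 Δ3=1101 | 3Δ
t=1: Δ0=1101 Δ1=1001 | 1Δ
t=2: Δ0=1001 Δ1=1101 Δ2=0101 Δ3=0111 | 3Δ
t=3: Δ0=0111 Δ1=0011 | 1Δ
t=4: Δ0=0011 Δ1=0111 Δ2=1111 Δ3=1101 | 3Δ
t=5: Δ0=1101 Δ1=1001 | 1Δ
t=6: Δ0=1001 Δ1=1101 Δ2=0101 Δ3=0111 | 3Δ
t=7: Δ0=0111 Δ1=0011 | 1Δ
t=8: Δ0=0011 Δ1=0111 Δ2=1111 Δ3=1101 | 3Δ
t=9: Δ0=1101 Δ1=1001 | 1Δ
t=10: Δ0=1001 Δ1=1101 Δ2=0101 Δ3=0111 | 3Δ
t=11: Δ0=0111 Δ1=0011 | 1Δ
t=12: Δ0=0011 Δ1=0111 Δ2=1111 Δ3=1101 | 3Δ
t=13: Δ0=1101 Δ1=1001 | 1Δ
t=14: Δ0=1001 Δ1=1101 Δ2=0101 Δ3=0111 | 3Δ
t=15: Δ0=0111 Δ1=0011 | 1Δ
t=16: Δ0=0011 Δ1=0111 Δ2=1111 Δ3=1101 | 3Δ
t=17: Δ0=1101 Δ1=1001 | 1Δ
t=18: Δ0=1001 Δ1=1101 Δ2=0101 Δ3=0111 | 3Δ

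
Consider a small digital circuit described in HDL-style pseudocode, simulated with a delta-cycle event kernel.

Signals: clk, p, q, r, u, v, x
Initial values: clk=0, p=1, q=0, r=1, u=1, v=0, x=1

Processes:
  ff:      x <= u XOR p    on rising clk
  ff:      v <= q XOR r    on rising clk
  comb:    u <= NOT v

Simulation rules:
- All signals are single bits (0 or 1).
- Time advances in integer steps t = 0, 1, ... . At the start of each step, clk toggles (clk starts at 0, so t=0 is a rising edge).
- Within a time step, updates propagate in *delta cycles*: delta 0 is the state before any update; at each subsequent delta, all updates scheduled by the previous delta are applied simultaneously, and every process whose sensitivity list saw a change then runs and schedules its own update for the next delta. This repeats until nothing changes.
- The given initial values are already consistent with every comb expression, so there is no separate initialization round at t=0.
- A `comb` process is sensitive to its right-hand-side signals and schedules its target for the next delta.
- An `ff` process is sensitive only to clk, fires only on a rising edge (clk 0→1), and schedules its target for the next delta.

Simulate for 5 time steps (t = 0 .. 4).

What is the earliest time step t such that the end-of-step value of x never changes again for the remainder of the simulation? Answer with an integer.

2

t=0 Δ0: x=1 q=0 v=0 p=1 u=1 clk=0 r=1
  Δ1: clk:0→1
  Δ2: x:1→0, v:0→1
  Δ3: u:1→0
  (3Δ to stable)
t=1 Δ0: x=0 q=0 v=1 p=1 u=0 clk=1 r=1
  Δ1: clk:1→0
  (1Δ to stable)
t=2 Δ0: x=0 q=0 v=1 p=1 u=0 clk=0 r=1
  Δ1: clk:0→1
  Δ2: x:0→1
  (2Δ to stable)
t=3 Δ0: x=1 q=0 v=1 p=1 u=0 clk=1 r=1
  Δ1: clk:1→0
  (1Δ to stable)
t=4 Δ0: x=1 q=0 v=1 p=1 u=0 clk=0 r=1
  Δ1: clk:0→1
  (1Δ to stable)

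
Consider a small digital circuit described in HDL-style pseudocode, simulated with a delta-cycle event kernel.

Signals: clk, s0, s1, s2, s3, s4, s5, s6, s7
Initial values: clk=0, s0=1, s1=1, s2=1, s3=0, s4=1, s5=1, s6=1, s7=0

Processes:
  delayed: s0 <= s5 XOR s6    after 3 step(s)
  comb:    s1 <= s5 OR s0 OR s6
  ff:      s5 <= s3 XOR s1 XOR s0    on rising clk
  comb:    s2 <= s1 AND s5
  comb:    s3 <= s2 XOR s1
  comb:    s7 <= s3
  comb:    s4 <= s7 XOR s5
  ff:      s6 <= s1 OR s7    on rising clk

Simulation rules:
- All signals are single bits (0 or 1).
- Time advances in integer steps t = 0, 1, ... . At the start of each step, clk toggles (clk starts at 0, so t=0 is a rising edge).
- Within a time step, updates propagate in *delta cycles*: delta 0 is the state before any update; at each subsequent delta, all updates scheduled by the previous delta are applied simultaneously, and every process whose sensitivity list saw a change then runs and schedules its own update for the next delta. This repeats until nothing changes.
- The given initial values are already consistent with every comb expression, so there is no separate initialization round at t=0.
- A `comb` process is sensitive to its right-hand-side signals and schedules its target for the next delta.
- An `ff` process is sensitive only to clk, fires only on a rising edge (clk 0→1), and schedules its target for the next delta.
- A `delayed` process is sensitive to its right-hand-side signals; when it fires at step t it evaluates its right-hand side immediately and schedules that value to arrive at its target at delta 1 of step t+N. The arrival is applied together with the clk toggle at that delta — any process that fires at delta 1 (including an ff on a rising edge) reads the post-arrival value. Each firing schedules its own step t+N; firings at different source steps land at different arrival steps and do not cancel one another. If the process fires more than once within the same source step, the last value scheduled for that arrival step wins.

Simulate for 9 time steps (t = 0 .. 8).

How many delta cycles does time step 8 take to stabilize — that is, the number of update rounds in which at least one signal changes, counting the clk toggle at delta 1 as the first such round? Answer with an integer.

6

t0.Δ0 s7=0 s1=1 s5=1 s6=1 s2=1 s0=1 s4=1 s3=0 clk=0
t0.Δ1 s7=0 s1=1 s5=1 s6=1 s2=1 s0=1 s4=1 s3=0 clk=1
t0.Δ2 s7=0 s1=1 s5=0 s6=1 s2=1 s0=1 s4=1 s3=0 clk=1
t0.Δ3 s7=0 s1=1 s5=0 s6=1 s2=0 s0=1 s4=0 s3=0 clk=1
t0.Δ4 s7=0 s1=1 s5=0 s6=1 s2=0 s0=1 s4=0 s3=1 clk=1
t0.Δ5 s7=1 s1=1 s5=0 s6=1 s2=0 s0=1 s4=0 s3=1 clk=1
t0.Δ6 s7=1 s1=1 s5=0 s6=1 s2=0 s0=1 s4=1 s3=1 clk=1
t1.Δ0 s7=1 s1=1 s5=0 s6=1 s2=0 s0=1 s4=1 s3=1 clk=1
t1.Δ1 s7=1 s1=1 s5=0 s6=1 s2=0 s0=1 s4=1 s3=1 clk=0
t2.Δ0 s7=1 s1=1 s5=0 s6=1 s2=0 s0=1 s4=1 s3=1 clk=0
t2.Δ1 s7=1 s1=1 s5=0 s6=1 s2=0 s0=1 s4=1 s3=1 clk=1
t2.Δ2 s7=1 s1=1 s5=1 s6=1 s2=0 s0=1 s4=1 s3=1 clk=1
t2.Δ3 s7=1 s1=1 s5=1 s6=1 s2=1 s0=1 s4=0 s3=1 clk=1
t2.Δ4 s7=1 s1=1 s5=1 s6=1 s2=1 s0=1 s4=0 s3=0 clk=1
t2.Δ5 s7=0 s1=1 s5=1 s6=1 s2=1 s0=1 s4=0 s3=0 clk=1
t2.Δ6 s7=0 s1=1 s5=1 s6=1 s2=1 s0=1 s4=1 s3=0 clk=1
t3.Δ0 s7=0 s1=1 s5=1 s6=1 s2=1 s0=1 s4=1 s3=0 clk=1
t3.Δ1 s7=0 s1=1 s5=1 s6=1 s2=1 s0=1 s4=1 s3=0 clk=0
t4.Δ0 s7=0 s1=1 s5=1 s6=1 s2=1 s0=1 s4=1 s3=0 clk=0
t4.Δ1 s7=0 s1=1 s5=1 s6=1 s2=1 s0=1 s4=1 s3=0 clk=1
t4.Δ2 s7=0 s1=1 s5=0 s6=1 s2=1 s0=1 s4=1 s3=0 clk=1
t4.Δ3 s7=0 s1=1 s5=0 s6=1 s2=0 s0=1 s4=0 s3=0 clk=1
t4.Δ4 s7=0 s1=1 s5=0 s6=1 s2=0 s0=1 s4=0 s3=1 clk=1
t4.Δ5 s7=1 s1=1 s5=0 s6=1 s2=0 s0=1 s4=0 s3=1 clk=1
t4.Δ6 s7=1 s1=1 s5=0 s6=1 s2=0 s0=1 s4=1 s3=1 clk=1
t5.Δ0 s7=1 s1=1 s5=0 s6=1 s2=0 s0=1 s4=1 s3=1 clk=1
t5.Δ1 s7=1 s1=1 s5=0 s6=1 s2=0 s0=0 s4=1 s3=1 clk=0
t6.Δ0 s7=1 s1=1 s5=0 s6=1 s2=0 s0=0 s4=1 s3=1 clk=0
t6.Δ1 s7=1 s1=1 s5=0 s6=1 s2=0 s0=0 s4=1 s3=1 clk=1
t7.Δ0 s7=1 s1=1 s5=0 s6=1 s2=0 s0=0 s4=1 s3=1 clk=1
t7.Δ1 s7=1 s1=1 s5=0 s6=1 s2=0 s0=1 s4=1 s3=1 clk=0
t8.Δ0 s7=1 s1=1 s5=0 s6=1 s2=0 s0=1 s4=1 s3=1 clk=0
t8.Δ1 s7=1 s1=1 s5=0 s6=1 s2=0 s0=1 s4=1 s3=1 clk=1
t8.Δ2 s7=1 s1=1 s5=1 s6=1 s2=0 s0=1 s4=1 s3=1 clk=1
t8.Δ3 s7=1 s1=1 s5=1 s6=1 s2=1 s0=1 s4=0 s3=1 clk=1
t8.Δ4 s7=1 s1=1 s5=1 s6=1 s2=1 s0=1 s4=0 s3=0 clk=1
t8.Δ5 s7=0 s1=1 s5=1 s6=1 s2=1 s0=1 s4=0 s3=0 clk=1
t8.Δ6 s7=0 s1=1 s5=1 s6=1 s2=1 s0=1 s4=1 s3=0 clk=1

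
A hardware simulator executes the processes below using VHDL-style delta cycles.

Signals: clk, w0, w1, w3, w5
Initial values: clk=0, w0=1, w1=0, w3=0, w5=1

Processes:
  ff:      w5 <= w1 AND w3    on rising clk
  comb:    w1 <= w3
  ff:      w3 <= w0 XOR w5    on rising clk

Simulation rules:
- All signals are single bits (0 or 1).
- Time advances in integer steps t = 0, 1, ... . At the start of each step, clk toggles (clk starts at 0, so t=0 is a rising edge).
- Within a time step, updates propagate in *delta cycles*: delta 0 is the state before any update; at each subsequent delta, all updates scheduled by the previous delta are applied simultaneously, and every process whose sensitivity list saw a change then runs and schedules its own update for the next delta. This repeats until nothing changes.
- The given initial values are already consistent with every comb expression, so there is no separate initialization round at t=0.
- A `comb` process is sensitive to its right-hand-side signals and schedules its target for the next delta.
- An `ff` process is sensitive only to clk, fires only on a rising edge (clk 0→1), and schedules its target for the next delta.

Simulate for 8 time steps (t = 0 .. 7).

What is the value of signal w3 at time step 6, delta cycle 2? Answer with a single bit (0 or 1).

[bits: clk,w3,w5,w0,w1]
t=0: Δ0=00110 Δ1=10110 Δ2=10010 | 2Δ
t=1: Δ0=10010 Δ1=00010 | 1Δ
t=2: Δ0=00010 Δ1=10010 Δ2=11010 Δ3=11011 | 3Δ
t=3: Δ0=11011 Δ1=01011 | 1Δ
t=4: Δ0=01011 Δ1=11011 Δ2=11111 | 2Δ
t=5: Δ0=11111 Δ1=01111 | 1Δ
t=6: Δ0=01111 Δ1=11111 Δ2=10111 Δ3=10110 | 3Δ
t=7: Δ0=10110 Δ1=00110 | 1Δ

0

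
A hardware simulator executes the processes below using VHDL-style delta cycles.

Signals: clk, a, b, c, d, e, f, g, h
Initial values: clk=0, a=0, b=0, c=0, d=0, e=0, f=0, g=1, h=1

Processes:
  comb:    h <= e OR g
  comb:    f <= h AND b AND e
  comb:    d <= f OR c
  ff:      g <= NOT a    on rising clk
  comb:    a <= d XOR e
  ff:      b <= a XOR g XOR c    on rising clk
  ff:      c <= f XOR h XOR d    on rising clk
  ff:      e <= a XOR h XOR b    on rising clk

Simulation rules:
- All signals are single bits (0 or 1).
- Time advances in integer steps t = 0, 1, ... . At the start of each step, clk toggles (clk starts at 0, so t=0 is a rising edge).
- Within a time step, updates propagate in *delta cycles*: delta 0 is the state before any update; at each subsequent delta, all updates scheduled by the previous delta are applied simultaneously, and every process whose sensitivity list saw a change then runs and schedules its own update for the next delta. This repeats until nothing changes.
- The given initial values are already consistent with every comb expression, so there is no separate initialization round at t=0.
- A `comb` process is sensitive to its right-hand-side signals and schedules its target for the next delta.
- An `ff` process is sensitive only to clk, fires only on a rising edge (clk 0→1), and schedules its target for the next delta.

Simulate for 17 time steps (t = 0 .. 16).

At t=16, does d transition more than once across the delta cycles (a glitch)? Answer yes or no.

t=0 Δ0: f=0 h=1 b=0 a=0 e=0 g=1 d=0 clk=0 c=0
  Δ1: clk:0→1
  Δ2: b:0→1, e:0→1, c:0→1
  Δ3: f:0→1, a:0→1, d:0→1
  Δ4: a:1→0
  (4Δ to stable)
t=1 Δ0: f=1 h=1 b=1 a=0 e=1 g=1 d=1 clk=1 c=1
  Δ1: clk:1→0
  (1Δ to stable)
t=2 Δ0: f=1 h=1 b=1 a=0 e=1 g=1 d=1 clk=0 c=1
  Δ1: clk:0→1
  Δ2: b:1→0, e:1→0
  Δ3: f:1→0, a:0→1
  (3Δ to stable)
t=3 Δ0: f=0 h=1 b=0 a=1 e=0 g=1 d=1 clk=1 c=1
  Δ1: clk:1→0
  (1Δ to stable)
t=4 Δ0: f=0 h=1 b=0 a=1 e=0 g=1 d=1 clk=0 c=1
  Δ1: clk:0→1
  Δ2: b:0→1, g:1→0, c:1→0
  Δ3: h:1→0, d:1→0
  Δ4: a:1→0
  (4Δ to stable)
t=5 Δ0: f=0 h=0 b=1 a=0 e=0 g=0 d=0 clk=1 c=0
  Δ1: clk:1→0
  (1Δ to stable)
t=6 Δ0: f=0 h=0 b=1 a=0 e=0 g=0 d=0 clk=0 c=0
  Δ1: clk:0→1
  Δ2: b:1→0, e:0→1, g:0→1
  Δ3: h:0→1, a:0→1
  (3Δ to stable)
t=7 Δ0: f=0 h=1 b=0 a=1 e=1 g=1 d=0 clk=1 c=0
  Δ1: clk:1→0
  (1Δ to stable)
t=8 Δ0: f=0 h=1 b=0 a=1 e=1 g=1 d=0 clk=0 c=0
  Δ1: clk:0→1
  Δ2: e:1→0, g:1→0, c:0→1
  Δ3: h:1→0, a:1→0, d:0→1
  Δ4: a:0→1
  (4Δ to stable)
t=9 Δ0: f=0 h=0 b=0 a=1 e=0 g=0 d=1 clk=1 c=1
  Δ1: clk:1→0
  (1Δ to stable)
t=10 Δ0: f=0 h=0 b=0 a=1 e=0 g=0 d=1 clk=0 c=1
  Δ1: clk:0→1
  Δ2: e:0→1
  Δ3: h:0→1, a:1→0
  (3Δ to stable)
t=11 Δ0: f=0 h=1 b=0 a=0 e=1 g=0 d=1 clk=1 c=1
  Δ1: clk:1→0
  (1Δ to stable)
t=12 Δ0: f=0 h=1 b=0 a=0 e=1 g=0 d=1 clk=0 c=1
  Δ1: clk:0→1
  Δ2: b:0→1, g:0→1, c:1→0
  Δ3: f:0→1, d:1→0
  Δ4: a:0→1, d:0→1
  Δ5: a:1→0
  (5Δ to stable)
t=13 Δ0: f=1 h=1 b=1 a=0 e=1 g=1 d=1 clk=1 c=0
  Δ1: clk:1→0
  (1Δ to stable)
t=14 Δ0: f=1 h=1 b=1 a=0 e=1 g=1 d=1 clk=0 c=0
  Δ1: clk:0→1
  Δ2: e:1→0, c:0→1
  Δ3: f:1→0, a:0→1
  (3Δ to stable)
t=15 Δ0: f=0 h=1 b=1 a=1 e=0 g=1 d=1 clk=1 c=1
  Δ1: clk:1→0
  (1Δ to stable)
t=16 Δ0: f=0 h=1 b=1 a=1 e=0 g=1 d=1 clk=0 c=1
  Δ1: clk:0→1
  Δ2: e:0→1, g:1→0, c:1→0
  Δ3: f:0→1, a:1→0, d:1→0
  Δ4: a:0→1, d:0→1
  Δ5: a:1→0
  (5Δ to stable)

yes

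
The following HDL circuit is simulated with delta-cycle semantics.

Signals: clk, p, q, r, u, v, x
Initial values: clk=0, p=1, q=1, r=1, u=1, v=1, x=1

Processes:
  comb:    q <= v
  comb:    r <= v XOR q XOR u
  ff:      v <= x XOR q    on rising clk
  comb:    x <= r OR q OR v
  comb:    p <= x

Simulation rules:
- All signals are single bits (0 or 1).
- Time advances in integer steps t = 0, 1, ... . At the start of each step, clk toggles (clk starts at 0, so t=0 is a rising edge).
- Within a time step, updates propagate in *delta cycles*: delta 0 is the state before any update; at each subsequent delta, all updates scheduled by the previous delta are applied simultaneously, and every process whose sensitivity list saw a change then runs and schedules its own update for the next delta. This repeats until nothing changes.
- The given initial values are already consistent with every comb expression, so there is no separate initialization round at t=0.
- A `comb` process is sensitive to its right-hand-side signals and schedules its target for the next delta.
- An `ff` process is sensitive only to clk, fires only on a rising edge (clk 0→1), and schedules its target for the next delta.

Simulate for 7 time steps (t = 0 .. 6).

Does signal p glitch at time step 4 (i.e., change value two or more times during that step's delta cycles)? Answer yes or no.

t=0 Δ0: x=1 r=1 p=1 u=1 q=1 v=1 clk=0
  Δ1: clk:0→1
  Δ2: v:1→0
  Δ3: r:1→0, q:1→0
  Δ4: x:1→0, r:0→1
  Δ5: x:0→1, p:1→0
  Δ6: p:0→1
  (6Δ to stable)
t=1 Δ0: x=1 r=1 p=1 u=1 q=0 v=0 clk=1
  Δ1: clk:1→0
  (1Δ to stable)
t=2 Δ0: x=1 r=1 p=1 u=1 q=0 v=0 clk=0
  Δ1: clk:0→1
  Δ2: v:0→1
  Δ3: r:1→0, q:0→1
  Δ4: r:0→1
  (4Δ to stable)
t=3 Δ0: x=1 r=1 p=1 u=1 q=1 v=1 clk=1
  Δ1: clk:1→0
  (1Δ to stable)
t=4 Δ0: x=1 r=1 p=1 u=1 q=1 v=1 clk=0
  Δ1: clk:0→1
  Δ2: v:1→0
  Δ3: r:1→0, q:1→0
  Δ4: x:1→0, r:0→1
  Δ5: x:0→1, p:1→0
  Δ6: p:0→1
  (6Δ to stable)
t=5 Δ0: x=1 r=1 p=1 u=1 q=0 v=0 clk=1
  Δ1: clk:1→0
  (1Δ to stable)
t=6 Δ0: x=1 r=1 p=1 u=1 q=0 v=0 clk=0
  Δ1: clk:0→1
  Δ2: v:0→1
  Δ3: r:1→0, q:0→1
  Δ4: r:0→1
  (4Δ to stable)

yes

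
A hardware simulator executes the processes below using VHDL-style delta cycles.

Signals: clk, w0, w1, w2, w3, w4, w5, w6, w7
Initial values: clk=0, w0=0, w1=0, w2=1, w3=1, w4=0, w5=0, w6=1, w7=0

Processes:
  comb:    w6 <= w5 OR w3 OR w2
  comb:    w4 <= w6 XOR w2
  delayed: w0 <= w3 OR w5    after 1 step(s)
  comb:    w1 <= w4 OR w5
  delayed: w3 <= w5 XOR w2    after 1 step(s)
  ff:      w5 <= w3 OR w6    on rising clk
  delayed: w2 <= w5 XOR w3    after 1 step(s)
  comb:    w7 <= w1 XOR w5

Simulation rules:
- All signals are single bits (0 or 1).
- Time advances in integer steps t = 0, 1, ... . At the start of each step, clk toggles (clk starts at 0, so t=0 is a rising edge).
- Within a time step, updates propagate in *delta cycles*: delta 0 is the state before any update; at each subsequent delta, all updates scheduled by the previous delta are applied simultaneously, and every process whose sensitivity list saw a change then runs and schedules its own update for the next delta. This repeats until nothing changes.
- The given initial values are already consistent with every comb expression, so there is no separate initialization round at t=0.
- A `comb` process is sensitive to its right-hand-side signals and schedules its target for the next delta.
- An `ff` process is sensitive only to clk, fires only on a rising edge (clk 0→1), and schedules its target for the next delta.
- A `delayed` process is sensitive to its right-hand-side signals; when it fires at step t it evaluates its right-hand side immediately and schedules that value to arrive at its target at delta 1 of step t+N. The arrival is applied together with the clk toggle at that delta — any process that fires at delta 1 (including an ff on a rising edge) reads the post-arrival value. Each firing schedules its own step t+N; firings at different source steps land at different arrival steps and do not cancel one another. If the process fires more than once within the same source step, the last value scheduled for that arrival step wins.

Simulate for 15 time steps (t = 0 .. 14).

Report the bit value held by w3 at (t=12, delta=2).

1

t0.Δ0 w5=0 w3=1 w1=0 w2=1 w6=1 w4=0 w0=0 clk=0 w7=0
t0.Δ1 w5=0 w3=1 w1=0 w2=1 w6=1 w4=0 w0=0 clk=1 w7=0
t0.Δ2 w5=1 w3=1 w1=0 w2=1 w6=1 w4=0 w0=0 clk=1 w7=0
t0.Δ3 w5=1 w3=1 w1=1 w2=1 w6=1 w4=0 w0=0 clk=1 w7=1
t0.Δ4 w5=1 w3=1 w1=1 w2=1 w6=1 w4=0 w0=0 clk=1 w7=0
t1.Δ0 w5=1 w3=1 w1=1 w2=1 w6=1 w4=0 w0=0 clk=1 w7=0
t1.Δ1 w5=1 w3=0 w1=1 w2=0 w6=1 w4=0 w0=1 clk=0 w7=0
t1.Δ2 w5=1 w3=0 w1=1 w2=0 w6=1 w4=1 w0=1 clk=0 w7=0
t2.Δ0 w5=1 w3=0 w1=1 w2=0 w6=1 w4=1 w0=1 clk=0 w7=0
t2.Δ1 w5=1 w3=1 w1=1 w2=1 w6=1 w4=1 w0=1 clk=1 w7=0
t2.Δ2 w5=1 w3=1 w1=1 w2=1 w6=1 w4=0 w0=1 clk=1 w7=0
t3.Δ0 w5=1 w3=1 w1=1 w2=1 w6=1 w4=0 w0=1 clk=1 w7=0
t3.Δ1 w5=1 w3=0 w1=1 w2=0 w6=1 w4=0 w0=1 clk=0 w7=0
t3.Δ2 w5=1 w3=0 w1=1 w2=0 w6=1 w4=1 w0=1 clk=0 w7=0
t4.Δ0 w5=1 w3=0 w1=1 w2=0 w6=1 w4=1 w0=1 clk=0 w7=0
t4.Δ1 w5=1 w3=1 w1=1 w2=1 w6=1 w4=1 w0=1 clk=1 w7=0
t4.Δ2 w5=1 w3=1 w1=1 w2=1 w6=1 w4=0 w0=1 clk=1 w7=0
t5.Δ0 w5=1 w3=1 w1=1 w2=1 w6=1 w4=0 w0=1 clk=1 w7=0
t5.Δ1 w5=1 w3=0 w1=1 w2=0 w6=1 w4=0 w0=1 clk=0 w7=0
t5.Δ2 w5=1 w3=0 w1=1 w2=0 w6=1 w4=1 w0=1 clk=0 w7=0
t6.Δ0 w5=1 w3=0 w1=1 w2=0 w6=1 w4=1 w0=1 clk=0 w7=0
t6.Δ1 w5=1 w3=1 w1=1 w2=1 w6=1 w4=1 w0=1 clk=1 w7=0
t6.Δ2 w5=1 w3=1 w1=1 w2=1 w6=1 w4=0 w0=1 clk=1 w7=0
t7.Δ0 w5=1 w3=1 w1=1 w2=1 w6=1 w4=0 w0=1 clk=1 w7=0
t7.Δ1 w5=1 w3=0 w1=1 w2=0 w6=1 w4=0 w0=1 clk=0 w7=0
t7.Δ2 w5=1 w3=0 w1=1 w2=0 w6=1 w4=1 w0=1 clk=0 w7=0
t8.Δ0 w5=1 w3=0 w1=1 w2=0 w6=1 w4=1 w0=1 clk=0 w7=0
t8.Δ1 w5=1 w3=1 w1=1 w2=1 w6=1 w4=1 w0=1 clk=1 w7=0
t8.Δ2 w5=1 w3=1 w1=1 w2=1 w6=1 w4=0 w0=1 clk=1 w7=0
t9.Δ0 w5=1 w3=1 w1=1 w2=1 w6=1 w4=0 w0=1 clk=1 w7=0
t9.Δ1 w5=1 w3=0 w1=1 w2=0 w6=1 w4=0 w0=1 clk=0 w7=0
t9.Δ2 w5=1 w3=0 w1=1 w2=0 w6=1 w4=1 w0=1 clk=0 w7=0
t10.Δ0 w5=1 w3=0 w1=1 w2=0 w6=1 w4=1 w0=1 clk=0 w7=0
t10.Δ1 w5=1 w3=1 w1=1 w2=1 w6=1 w4=1 w0=1 clk=1 w7=0
t10.Δ2 w5=1 w3=1 w1=1 w2=1 w6=1 w4=0 w0=1 clk=1 w7=0
t11.Δ0 w5=1 w3=1 w1=1 w2=1 w6=1 w4=0 w0=1 clk=1 w7=0
t11.Δ1 w5=1 w3=0 w1=1 w2=0 w6=1 w4=0 w0=1 clk=0 w7=0
t11.Δ2 w5=1 w3=0 w1=1 w2=0 w6=1 w4=1 w0=1 clk=0 w7=0
t12.Δ0 w5=1 w3=0 w1=1 w2=0 w6=1 w4=1 w0=1 clk=0 w7=0
t12.Δ1 w5=1 w3=1 w1=1 w2=1 w6=1 w4=1 w0=1 clk=1 w7=0
t12.Δ2 w5=1 w3=1 w1=1 w2=1 w6=1 w4=0 w0=1 clk=1 w7=0
t13.Δ0 w5=1 w3=1 w1=1 w2=1 w6=1 w4=0 w0=1 clk=1 w7=0
t13.Δ1 w5=1 w3=0 w1=1 w2=0 w6=1 w4=0 w0=1 clk=0 w7=0
t13.Δ2 w5=1 w3=0 w1=1 w2=0 w6=1 w4=1 w0=1 clk=0 w7=0
t14.Δ0 w5=1 w3=0 w1=1 w2=0 w6=1 w4=1 w0=1 clk=0 w7=0
t14.Δ1 w5=1 w3=1 w1=1 w2=1 w6=1 w4=1 w0=1 clk=1 w7=0
t14.Δ2 w5=1 w3=1 w1=1 w2=1 w6=1 w4=0 w0=1 clk=1 w7=0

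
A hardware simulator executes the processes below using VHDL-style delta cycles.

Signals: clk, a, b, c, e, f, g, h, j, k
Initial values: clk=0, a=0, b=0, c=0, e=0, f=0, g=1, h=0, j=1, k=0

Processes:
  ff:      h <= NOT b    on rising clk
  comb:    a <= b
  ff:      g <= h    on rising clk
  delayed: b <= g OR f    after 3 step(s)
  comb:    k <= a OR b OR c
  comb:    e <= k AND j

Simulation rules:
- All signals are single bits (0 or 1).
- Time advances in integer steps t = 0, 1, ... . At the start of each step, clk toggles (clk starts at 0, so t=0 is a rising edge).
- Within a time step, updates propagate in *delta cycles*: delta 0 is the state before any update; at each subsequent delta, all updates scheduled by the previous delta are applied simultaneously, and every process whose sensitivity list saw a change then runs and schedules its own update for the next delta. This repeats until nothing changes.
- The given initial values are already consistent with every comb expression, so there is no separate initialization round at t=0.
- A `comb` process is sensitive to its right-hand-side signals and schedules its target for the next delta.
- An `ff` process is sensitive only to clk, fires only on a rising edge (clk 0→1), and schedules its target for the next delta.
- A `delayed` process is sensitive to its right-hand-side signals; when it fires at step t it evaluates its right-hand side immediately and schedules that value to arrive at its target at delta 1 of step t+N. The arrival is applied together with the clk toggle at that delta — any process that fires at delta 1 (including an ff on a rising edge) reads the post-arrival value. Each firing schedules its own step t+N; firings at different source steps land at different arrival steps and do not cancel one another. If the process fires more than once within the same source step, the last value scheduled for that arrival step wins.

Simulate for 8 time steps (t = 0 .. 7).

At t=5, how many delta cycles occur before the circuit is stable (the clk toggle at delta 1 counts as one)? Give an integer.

3

t=0 Δ0: c=0 a=0 clk=0 b=0 e=0 k=0 f=0 h=0 j=1 g=1
  Δ1: clk:0→1
  Δ2: h:0→1, g:1→0
  (2Δ to stable)
t=1 Δ0: c=0 a=0 clk=1 b=0 e=0 k=0 f=0 h=1 j=1 g=0
  Δ1: clk:1→0
  (1Δ to stable)
t=2 Δ0: c=0 a=0 clk=0 b=0 e=0 k=0 f=0 h=1 j=1 g=0
  Δ1: clk:0→1
  Δ2: g:0→1
  (2Δ to stable)
t=3 Δ0: c=0 a=0 clk=1 b=0 e=0 k=0 f=0 h=1 j=1 g=1
  Δ1: clk:1→0
  (1Δ to stable)
t=4 Δ0: c=0 a=0 clk=0 b=0 e=0 k=0 f=0 h=1 j=1 g=1
  Δ1: clk:0→1
  (1Δ to stable)
t=5 Δ0: c=0 a=0 clk=1 b=0 e=0 k=0 f=0 h=1 j=1 g=1
  Δ1: clk:1→0, b:0→1
  Δ2: a:0→1, k:0→1
  Δ3: e:0→1
  (3Δ to stable)
t=6 Δ0: c=0 a=1 clk=0 b=1 e=1 k=1 f=0 h=1 j=1 g=1
  Δ1: clk:0→1
  Δ2: h:1→0
  (2Δ to stable)
t=7 Δ0: c=0 a=1 clk=1 b=1 e=1 k=1 f=0 h=0 j=1 g=1
  Δ1: clk:1→0
  (1Δ to stable)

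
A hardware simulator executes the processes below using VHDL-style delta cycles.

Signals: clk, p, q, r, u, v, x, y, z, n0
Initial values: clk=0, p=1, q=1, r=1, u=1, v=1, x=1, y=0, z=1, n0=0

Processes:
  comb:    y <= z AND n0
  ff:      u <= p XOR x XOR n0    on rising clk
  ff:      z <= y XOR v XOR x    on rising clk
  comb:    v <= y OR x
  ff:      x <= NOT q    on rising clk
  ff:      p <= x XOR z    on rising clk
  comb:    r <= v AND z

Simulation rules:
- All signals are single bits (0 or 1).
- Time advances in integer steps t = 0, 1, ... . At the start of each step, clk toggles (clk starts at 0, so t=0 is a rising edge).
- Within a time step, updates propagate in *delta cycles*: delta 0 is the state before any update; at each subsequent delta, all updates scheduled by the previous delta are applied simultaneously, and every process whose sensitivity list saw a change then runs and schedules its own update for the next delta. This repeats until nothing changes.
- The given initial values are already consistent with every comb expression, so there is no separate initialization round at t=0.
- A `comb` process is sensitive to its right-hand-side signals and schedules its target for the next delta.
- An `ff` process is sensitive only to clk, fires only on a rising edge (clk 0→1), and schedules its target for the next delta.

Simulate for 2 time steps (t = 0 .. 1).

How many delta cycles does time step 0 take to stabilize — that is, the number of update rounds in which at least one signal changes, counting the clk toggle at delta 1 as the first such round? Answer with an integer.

3

t0.Δ0 y=0 q=1 v=1 n0=0 x=1 r=1 u=1 clk=0 z=1 p=1
t0.Δ1 y=0 q=1 v=1 n0=0 x=1 r=1 u=1 clk=1 z=1 p=1
t0.Δ2 y=0 q=1 v=1 n0=0 x=0 r=1 u=0 clk=1 z=0 p=0
t0.Δ3 y=0 q=1 v=0 n0=0 x=0 r=0 u=0 clk=1 z=0 p=0
t1.Δ0 y=0 q=1 v=0 n0=0 x=0 r=0 u=0 clk=1 z=0 p=0
t1.Δ1 y=0 q=1 v=0 n0=0 x=0 r=0 u=0 clk=0 z=0 p=0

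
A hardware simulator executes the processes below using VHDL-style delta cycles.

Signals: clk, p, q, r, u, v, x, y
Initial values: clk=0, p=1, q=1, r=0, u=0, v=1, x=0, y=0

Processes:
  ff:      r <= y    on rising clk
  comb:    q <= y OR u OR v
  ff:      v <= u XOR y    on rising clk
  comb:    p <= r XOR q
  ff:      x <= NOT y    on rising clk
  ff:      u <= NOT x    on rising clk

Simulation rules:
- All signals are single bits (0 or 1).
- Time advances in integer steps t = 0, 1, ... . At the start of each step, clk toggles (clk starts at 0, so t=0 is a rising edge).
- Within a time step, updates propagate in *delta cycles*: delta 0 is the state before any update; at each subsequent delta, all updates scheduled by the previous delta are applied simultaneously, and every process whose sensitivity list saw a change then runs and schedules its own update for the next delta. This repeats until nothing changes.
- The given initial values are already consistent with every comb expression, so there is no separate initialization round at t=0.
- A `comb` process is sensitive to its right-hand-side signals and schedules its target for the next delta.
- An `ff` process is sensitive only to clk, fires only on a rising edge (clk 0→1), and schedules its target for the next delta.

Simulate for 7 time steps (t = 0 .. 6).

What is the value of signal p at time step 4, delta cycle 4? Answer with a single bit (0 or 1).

t0.Δ0 clk=0 u=0 q=1 x=0 r=0 y=0 p=1 v=1
t0.Δ1 clk=1 u=0 q=1 x=0 r=0 y=0 p=1 v=1
t0.Δ2 clk=1 u=1 q=1 x=1 r=0 y=0 p=1 v=0
t1.Δ0 clk=1 u=1 q=1 x=1 r=0 y=0 p=1 v=0
t1.Δ1 clk=0 u=1 q=1 x=1 r=0 y=0 p=1 v=0
t2.Δ0 clk=0 u=1 q=1 x=1 r=0 y=0 p=1 v=0
t2.Δ1 clk=1 u=1 q=1 x=1 r=0 y=0 p=1 v=0
t2.Δ2 clk=1 u=0 q=1 x=1 r=0 y=0 p=1 v=1
t3.Δ0 clk=1 u=0 q=1 x=1 r=0 y=0 p=1 v=1
t3.Δ1 clk=0 u=0 q=1 x=1 r=0 y=0 p=1 v=1
t4.Δ0 clk=0 u=0 q=1 x=1 r=0 y=0 p=1 v=1
t4.Δ1 clk=1 u=0 q=1 x=1 r=0 y=0 p=1 v=1
t4.Δ2 clk=1 u=0 q=1 x=1 r=0 y=0 p=1 v=0
t4.Δ3 clk=1 u=0 q=0 x=1 r=0 y=0 p=1 v=0
t4.Δ4 clk=1 u=0 q=0 x=1 r=0 y=0 p=0 v=0
t5.Δ0 clk=1 u=0 q=0 x=1 r=0 y=0 p=0 v=0
t5.Δ1 clk=0 u=0 q=0 x=1 r=0 y=0 p=0 v=0
t6.Δ0 clk=0 u=0 q=0 x=1 r=0 y=0 p=0 v=0
t6.Δ1 clk=1 u=0 q=0 x=1 r=0 y=0 p=0 v=0

0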